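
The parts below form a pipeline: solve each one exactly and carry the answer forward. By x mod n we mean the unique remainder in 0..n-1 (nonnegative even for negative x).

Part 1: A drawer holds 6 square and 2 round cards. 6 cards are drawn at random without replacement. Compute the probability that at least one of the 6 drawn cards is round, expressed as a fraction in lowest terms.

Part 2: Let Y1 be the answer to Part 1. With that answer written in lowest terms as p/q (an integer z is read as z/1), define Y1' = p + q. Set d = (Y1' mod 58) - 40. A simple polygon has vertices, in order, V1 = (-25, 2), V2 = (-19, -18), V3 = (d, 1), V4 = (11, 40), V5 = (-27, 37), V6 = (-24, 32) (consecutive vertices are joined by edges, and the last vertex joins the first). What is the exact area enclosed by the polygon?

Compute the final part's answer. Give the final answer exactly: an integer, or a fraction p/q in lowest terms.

3591/2

Part 1: total draws C(8,6) = 28; complement C(6,6) = 1; favorable 28 - 1 = 27; P = 27/28; answer 27/28
Part 2: Y1 = 27/28; threaded value p + q = 55; d = 15; cross terms: (-25*-18 - -19*2)=488, (-19*1 - 15*-18)=251, (15*40 - 11*1)=589, (11*37 - -27*40)=1487, (-27*32 - -24*37)=24, (-24*2 - -25*32)=752; twice the area = |3591| = 3591; area = 3591/2; answer 3591/2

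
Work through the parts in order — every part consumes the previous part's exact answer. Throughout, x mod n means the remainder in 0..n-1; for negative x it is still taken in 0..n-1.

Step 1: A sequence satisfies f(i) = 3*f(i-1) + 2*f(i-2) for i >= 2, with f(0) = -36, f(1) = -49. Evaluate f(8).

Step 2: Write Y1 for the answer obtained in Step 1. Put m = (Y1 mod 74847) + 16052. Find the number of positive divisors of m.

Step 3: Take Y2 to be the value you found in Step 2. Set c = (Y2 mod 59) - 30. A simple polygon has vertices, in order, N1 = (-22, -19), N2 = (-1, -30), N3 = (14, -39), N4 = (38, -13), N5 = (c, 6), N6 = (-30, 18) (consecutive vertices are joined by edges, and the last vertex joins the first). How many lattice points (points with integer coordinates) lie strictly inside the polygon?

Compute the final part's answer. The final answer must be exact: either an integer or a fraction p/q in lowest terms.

Step 1: f(2) = 3*(-49) + 2*(-36) = -219; iterating: f(2)=-219, f(3)=-755, f(4)=-2703, f(5)=-9619, f(6)=-34263, f(7)=-122027, f(8)=-434607; answer -434607
Step 2: Y1 = -434607; m = 30527; 30527 = 7^3 * 89; number of divisors = (3+1) * (1+1) = 8; answer 8
Step 3: Y2 = 8; c = -22; cross terms: (-22*-30 - -1*-19)=641, (-1*-39 - 14*-30)=459, (14*-13 - 38*-39)=1300, (38*6 - -22*-13)=-58, (-22*18 - -30*6)=-216, (-30*-19 - -22*18)=966; twice the area = |3092| = 3092; area = 1546; boundary points = 1 + 3 + 2 + 1 + 4 + 1 = 12; strictly interior points = area - boundary/2 + 1 = 1541; answer 1541

1541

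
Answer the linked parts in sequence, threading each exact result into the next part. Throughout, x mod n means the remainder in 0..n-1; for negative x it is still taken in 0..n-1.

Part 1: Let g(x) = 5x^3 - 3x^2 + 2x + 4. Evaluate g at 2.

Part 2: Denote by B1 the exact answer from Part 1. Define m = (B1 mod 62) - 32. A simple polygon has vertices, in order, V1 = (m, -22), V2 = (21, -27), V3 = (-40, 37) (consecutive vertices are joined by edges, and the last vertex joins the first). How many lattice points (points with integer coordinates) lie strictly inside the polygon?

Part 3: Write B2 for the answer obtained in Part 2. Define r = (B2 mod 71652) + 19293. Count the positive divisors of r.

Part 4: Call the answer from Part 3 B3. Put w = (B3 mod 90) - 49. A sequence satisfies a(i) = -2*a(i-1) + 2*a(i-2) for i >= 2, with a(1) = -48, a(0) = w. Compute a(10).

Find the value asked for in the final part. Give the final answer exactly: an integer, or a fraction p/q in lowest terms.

198624

Part 1: 5*(2)^3 - 3*(2)^2 + 2*(2)^1 + 4 = (40) + (-12) + (4) + (4) = 36; answer 36
Part 2: B1 = 36; m = 4; cross terms: (4*-27 - 21*-22)=354, (21*37 - -40*-27)=-303, (-40*-22 - 4*37)=732; twice the area = |783| = 783; area = 783/2; boundary points = 1 + 1 + 1 = 3; strictly interior points = area - boundary/2 + 1 = 391; answer 391
Part 3: B2 = 391; r = 19684; 19684 = 2^2 * 7 * 19 * 37; number of divisors = (2+1) * (1+1) * (1+1) * (1+1) = 24; answer 24
Part 4: B3 = 24; w = -25; a(2) = -2*(-48) + 2*(-25) = 46; iterating: a(2)=46, a(3)=-188, a(4)=468, a(5)=-1312, a(6)=3560, a(7)=-9744, a(8)=26608, a(9)=-72704, a(10)=198624; answer 198624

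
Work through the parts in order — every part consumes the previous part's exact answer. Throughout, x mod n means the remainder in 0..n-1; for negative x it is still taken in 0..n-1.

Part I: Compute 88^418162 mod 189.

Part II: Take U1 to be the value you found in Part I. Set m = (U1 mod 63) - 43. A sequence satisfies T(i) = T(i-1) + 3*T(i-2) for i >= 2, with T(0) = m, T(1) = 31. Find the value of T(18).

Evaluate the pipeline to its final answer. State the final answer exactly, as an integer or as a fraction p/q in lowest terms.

6940006

Part I: squarings mod 189: 88^1=88, 88^2=184, 88^4=25, 88^8=58, 88^16=151, 88^32=121, 88^64=88, 88^128=184, 88^256=25, 88^512=58, 88^1024=151, 88^2048=121, 88^4096=88, 88^8192=184, 88^16384=25, 88^32768=58, 88^65536=151, 88^131072=121, 88^262144=88; 88^418162 = 88^2 * 88^16 * 88^32 * 88^64 * 88^256 * 88^8192 * 88^16384 * 88^131072 * 88^262144 = 25 (mod 189); answer 25
Part II: U1 = 25; m = -18; T(2) = 1*(31) + 3*(-18) = -23; iterating: T(2)=-23, T(3)=70, T(4)=1, T(5)=211, T(6)=214, T(7)=847, T(8)=1489, T(9)=4030, T(10)=8497, T(11)=20587, T(12)=46078, T(13)=107839, T(14)=246073, T(15)=569590, T(16)=1307809, T(17)=3016579, T(18)=6940006; answer 6940006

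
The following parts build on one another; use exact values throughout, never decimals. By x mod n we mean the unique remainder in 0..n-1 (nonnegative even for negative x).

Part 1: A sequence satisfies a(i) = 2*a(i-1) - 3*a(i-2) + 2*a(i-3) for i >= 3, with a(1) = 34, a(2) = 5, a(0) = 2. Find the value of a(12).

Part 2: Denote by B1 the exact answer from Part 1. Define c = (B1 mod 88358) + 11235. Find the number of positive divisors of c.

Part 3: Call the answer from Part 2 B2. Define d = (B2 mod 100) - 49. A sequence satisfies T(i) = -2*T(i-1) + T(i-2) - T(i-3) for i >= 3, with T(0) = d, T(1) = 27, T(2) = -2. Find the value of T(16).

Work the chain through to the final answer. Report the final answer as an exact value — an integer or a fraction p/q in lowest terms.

Part 1: a(3) = 2*(5) - 3*(34) + 2*(2) = -88; iterating: a(3)=-88, a(4)=-123, a(5)=28, a(6)=249, a(7)=168, a(8)=-355, a(9)=-716, a(10)=-31, a(11)=1376, a(12)=1413; answer 1413
Part 2: B1 = 1413; c = 12648; 12648 = 2^3 * 3 * 17 * 31; number of divisors = (3+1) * (1+1) * (1+1) * (1+1) = 32; answer 32
Part 3: B2 = 32; d = -17; T(3) = -2*(-2) + 1*(27) - 1*(-17) = 48; iterating: T(3)=48, T(4)=-125, T(5)=300, T(6)=-773, T(7)=1971, T(8)=-5015, T(9)=12774, T(10)=-32534, T(11)=82857, T(12)=-211022, T(13)=537435, T(14)=-1368749, T(15)=3485955, T(16)=-8878094; answer -8878094

-8878094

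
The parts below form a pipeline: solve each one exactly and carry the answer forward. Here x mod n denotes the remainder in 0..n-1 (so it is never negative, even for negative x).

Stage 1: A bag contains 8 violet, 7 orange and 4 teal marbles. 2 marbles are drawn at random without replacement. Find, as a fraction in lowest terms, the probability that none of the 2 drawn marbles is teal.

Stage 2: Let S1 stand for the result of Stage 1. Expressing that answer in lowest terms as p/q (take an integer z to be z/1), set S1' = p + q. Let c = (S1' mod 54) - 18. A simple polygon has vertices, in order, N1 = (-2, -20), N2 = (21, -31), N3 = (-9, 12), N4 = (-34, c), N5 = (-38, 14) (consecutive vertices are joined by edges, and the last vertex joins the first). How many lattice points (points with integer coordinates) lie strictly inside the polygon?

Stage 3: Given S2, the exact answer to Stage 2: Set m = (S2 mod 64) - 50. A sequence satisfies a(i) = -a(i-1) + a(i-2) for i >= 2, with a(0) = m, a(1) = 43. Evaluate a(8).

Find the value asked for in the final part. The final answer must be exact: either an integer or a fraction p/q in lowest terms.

Stage 1: total draws C(19,2) = 171; favorable C(15,2) = 105; P = 35/57; answer 35/57
Stage 2: S1 = 35/57; threaded value p + q = 92; c = 20; cross terms: (-2*-31 - 21*-20)=482, (21*12 - -9*-31)=-27, (-9*20 - -34*12)=228, (-34*14 - -38*20)=284, (-38*-20 - -2*14)=788; twice the area = |1755| = 1755; area = 1755/2; boundary points = 1 + 1 + 1 + 2 + 2 = 7; strictly interior points = area - boundary/2 + 1 = 875; answer 875
Stage 3: S2 = 875; m = -7; a(2) = -1*(43) + 1*(-7) = -50; iterating: a(2)=-50, a(3)=93, a(4)=-143, a(5)=236, a(6)=-379, a(7)=615, a(8)=-994; answer -994

-994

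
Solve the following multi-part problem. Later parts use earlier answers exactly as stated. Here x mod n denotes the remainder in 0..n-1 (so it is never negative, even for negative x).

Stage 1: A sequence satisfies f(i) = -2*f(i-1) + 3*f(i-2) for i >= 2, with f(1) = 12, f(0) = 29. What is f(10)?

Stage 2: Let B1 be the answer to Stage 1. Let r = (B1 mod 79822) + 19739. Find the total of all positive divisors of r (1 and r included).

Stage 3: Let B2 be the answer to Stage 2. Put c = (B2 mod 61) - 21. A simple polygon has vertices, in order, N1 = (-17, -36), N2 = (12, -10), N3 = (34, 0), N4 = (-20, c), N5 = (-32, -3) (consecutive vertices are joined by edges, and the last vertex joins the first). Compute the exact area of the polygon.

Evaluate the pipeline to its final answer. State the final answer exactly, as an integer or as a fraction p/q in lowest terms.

4677/2

Stage 1: f(2) = -2*(12) + 3*(29) = 63; iterating: f(2)=63, f(3)=-90, f(4)=369, f(5)=-1008, f(6)=3123, f(7)=-9270, f(8)=27909, f(9)=-83628, f(10)=250983; answer 250983
Stage 2: B1 = 250983; r = 31256; 31256 = 2^3 * 3907; sigma = (1 + 2 + 4 + 8) * (1 + 3907) = 15 * 3908 = 58620; answer 58620
Stage 3: B2 = 58620; c = 39; cross terms: (-17*-10 - 12*-36)=602, (12*0 - 34*-10)=340, (34*39 - -20*0)=1326, (-20*-3 - -32*39)=1308, (-32*-36 - -17*-3)=1101; twice the area = |4677| = 4677; area = 4677/2; answer 4677/2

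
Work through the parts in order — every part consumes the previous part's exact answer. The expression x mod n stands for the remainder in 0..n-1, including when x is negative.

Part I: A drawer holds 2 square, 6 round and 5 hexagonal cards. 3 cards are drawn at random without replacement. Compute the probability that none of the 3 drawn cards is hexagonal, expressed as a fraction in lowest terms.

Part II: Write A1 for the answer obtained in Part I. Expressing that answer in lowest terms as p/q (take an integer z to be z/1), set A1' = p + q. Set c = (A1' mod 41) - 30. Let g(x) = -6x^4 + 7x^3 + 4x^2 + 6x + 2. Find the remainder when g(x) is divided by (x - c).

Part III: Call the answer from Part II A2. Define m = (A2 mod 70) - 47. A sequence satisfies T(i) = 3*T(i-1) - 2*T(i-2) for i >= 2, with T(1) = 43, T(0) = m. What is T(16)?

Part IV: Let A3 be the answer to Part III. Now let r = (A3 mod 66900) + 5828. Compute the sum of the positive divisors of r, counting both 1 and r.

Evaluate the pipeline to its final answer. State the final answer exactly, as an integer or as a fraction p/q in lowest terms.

52320

Part I: total draws C(13,3) = 286; favorable C(8,3) = 56; P = 28/143; answer 28/143
Part II: A1 = 28/143; threaded value p + q = 171; c = -23; remainder = value at the root: -6*(-23)^4 + 7*(-23)^3 + 4*(-23)^2 + 6*(-23)^1 + 2 = (-1679046) + (-85169) + (2116) + (-138) + (2) = -1762235; answer -1762235
Part III: A2 = -1762235; m = -32; T(2) = 3*(43) - 2*(-32) = 193; iterating: T(2)=193, T(3)=493, T(4)=1093, T(5)=2293, T(6)=4693, T(7)=9493, T(8)=19093, T(9)=38293, T(10)=76693, T(11)=153493, T(12)=307093, T(13)=614293, T(14)=1228693, T(15)=2457493, T(16)=4915093; answer 4915093
Part IV: A3 = 4915093; r = 37221; 37221 = 3 * 19 * 653; sigma = (1 + 3) * (1 + 19) * (1 + 653) = 4 * 20 * 654 = 52320; answer 52320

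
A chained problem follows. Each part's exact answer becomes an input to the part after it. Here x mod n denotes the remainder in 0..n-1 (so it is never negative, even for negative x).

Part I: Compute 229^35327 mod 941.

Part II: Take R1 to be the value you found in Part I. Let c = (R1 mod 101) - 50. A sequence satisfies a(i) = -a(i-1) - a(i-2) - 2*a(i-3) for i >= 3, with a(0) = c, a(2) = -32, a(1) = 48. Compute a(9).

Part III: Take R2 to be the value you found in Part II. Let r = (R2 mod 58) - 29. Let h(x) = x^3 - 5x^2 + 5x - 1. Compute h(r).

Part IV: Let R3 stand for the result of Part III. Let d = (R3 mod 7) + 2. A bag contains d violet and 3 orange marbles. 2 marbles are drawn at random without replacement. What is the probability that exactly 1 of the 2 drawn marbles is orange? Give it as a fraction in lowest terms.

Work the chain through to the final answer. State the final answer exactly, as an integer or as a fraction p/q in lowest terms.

Part I: squarings mod 941: 229^1=229, 229^2=686, 229^4=96, 229^8=747, 229^16=937, 229^32=16, 229^64=256, 229^128=607, 229^256=518, 229^512=139, 229^1024=501, 229^2048=695, 229^4096=292, 229^8192=574, 229^16384=126, 229^32768=820; 229^35327 = 229^1 * 229^2 * 229^4 * 229^8 * 229^16 * 229^32 * 229^64 * 229^128 * 229^256 * 229^2048 * 229^32768 = 694 (mod 941); answer 694
Part II: R1 = 694; c = 38; a(3) = -1*(-32) - 1*(48) - 2*(38) = -92; iterating: a(3)=-92, a(4)=28, a(5)=128, a(6)=28, a(7)=-212, a(8)=-72, a(9)=228; answer 228
Part III: R2 = 228; r = 25; 1*(25)^3 - 5*(25)^2 + 5*(25)^1 - 1 = (15625) + (-3125) + (125) + (-1) = 12624; answer 12624
Part IV: R3 = 12624; d = 5; total draws C(8,2) = 28; favorable C(3,1)*C(5,1) = 15; P = 15/28; answer 15/28

15/28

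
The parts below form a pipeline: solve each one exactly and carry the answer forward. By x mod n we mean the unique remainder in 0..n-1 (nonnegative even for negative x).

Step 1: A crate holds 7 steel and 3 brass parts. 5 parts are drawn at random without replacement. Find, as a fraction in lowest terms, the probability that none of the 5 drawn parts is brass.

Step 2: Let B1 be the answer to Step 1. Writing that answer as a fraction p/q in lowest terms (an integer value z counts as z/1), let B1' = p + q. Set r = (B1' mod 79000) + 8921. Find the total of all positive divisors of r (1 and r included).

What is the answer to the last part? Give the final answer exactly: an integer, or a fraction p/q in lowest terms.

Step 1: total draws C(10,5) = 252; favorable C(7,5) = 21; P = 1/12; answer 1/12
Step 2: B1 = 1/12; threaded value p + q = 13; r = 8934; 8934 = 2 * 3 * 1489; sigma = (1 + 2) * (1 + 3) * (1 + 1489) = 3 * 4 * 1490 = 17880; answer 17880

17880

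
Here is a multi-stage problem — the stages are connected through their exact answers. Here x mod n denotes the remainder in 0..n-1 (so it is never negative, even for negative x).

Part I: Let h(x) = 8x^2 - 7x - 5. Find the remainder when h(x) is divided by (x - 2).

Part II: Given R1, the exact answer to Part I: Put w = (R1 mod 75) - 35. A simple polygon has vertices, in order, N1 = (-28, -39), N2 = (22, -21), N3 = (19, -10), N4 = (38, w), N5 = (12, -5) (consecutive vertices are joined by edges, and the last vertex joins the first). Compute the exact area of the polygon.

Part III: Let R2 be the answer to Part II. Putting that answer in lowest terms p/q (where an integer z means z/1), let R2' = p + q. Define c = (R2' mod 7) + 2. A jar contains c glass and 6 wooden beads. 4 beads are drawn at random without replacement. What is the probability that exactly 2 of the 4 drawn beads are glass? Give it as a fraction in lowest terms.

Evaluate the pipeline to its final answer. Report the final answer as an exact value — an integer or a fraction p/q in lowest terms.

Part I: remainder = value at the root: 8*(2)^2 - 7*(2)^1 - 5 = (32) + (-14) + (-5) = 13; answer 13
Part II: R1 = 13; w = -22; cross terms: (-28*-21 - 22*-39)=1446, (22*-10 - 19*-21)=179, (19*-22 - 38*-10)=-38, (38*-5 - 12*-22)=74, (12*-39 - -28*-5)=-608; twice the area = |1053| = 1053; area = 1053/2; answer 1053/2
Part III: R2 = 1053/2; threaded value p + q = 1055; c = 7; total draws C(13,4) = 715; favorable C(7,2)*C(6,2) = 315; P = 63/143; answer 63/143

63/143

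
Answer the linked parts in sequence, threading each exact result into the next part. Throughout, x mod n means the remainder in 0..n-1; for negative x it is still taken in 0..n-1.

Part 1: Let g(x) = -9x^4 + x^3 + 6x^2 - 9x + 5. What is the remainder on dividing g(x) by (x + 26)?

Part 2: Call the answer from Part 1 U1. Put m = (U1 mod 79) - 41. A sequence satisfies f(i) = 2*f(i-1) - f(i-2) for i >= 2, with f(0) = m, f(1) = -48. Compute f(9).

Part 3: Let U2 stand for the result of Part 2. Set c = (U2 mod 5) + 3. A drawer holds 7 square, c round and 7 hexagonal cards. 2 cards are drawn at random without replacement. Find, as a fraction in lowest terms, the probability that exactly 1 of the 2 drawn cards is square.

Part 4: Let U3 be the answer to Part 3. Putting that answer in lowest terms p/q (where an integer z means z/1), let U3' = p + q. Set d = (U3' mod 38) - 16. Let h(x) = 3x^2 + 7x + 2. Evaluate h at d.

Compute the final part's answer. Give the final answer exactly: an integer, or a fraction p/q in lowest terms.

-2

Part 1: remainder = value at the root: -9*(-26)^4 + 1*(-26)^3 + 6*(-26)^2 - 9*(-26)^1 + 5 = (-4112784) + (-17576) + (4056) + (234) + (5) = -4126065; answer -4126065
Part 2: U1 = -4126065; m = -15; f(2) = 2*(-48) - 1*(-15) = -81; iterating: f(2)=-81, f(3)=-114, f(4)=-147, f(5)=-180, f(6)=-213, f(7)=-246, f(8)=-279, f(9)=-312; answer -312
Part 3: U2 = -312; c = 6; total draws C(20,2) = 190; favorable C(7,1)*C(13,1) = 91; P = 91/190; answer 91/190
Part 4: U3 = 91/190; threaded value p + q = 281; d = -1; 3*(-1)^2 + 7*(-1)^1 + 2 = (3) + (-7) + (2) = -2; answer -2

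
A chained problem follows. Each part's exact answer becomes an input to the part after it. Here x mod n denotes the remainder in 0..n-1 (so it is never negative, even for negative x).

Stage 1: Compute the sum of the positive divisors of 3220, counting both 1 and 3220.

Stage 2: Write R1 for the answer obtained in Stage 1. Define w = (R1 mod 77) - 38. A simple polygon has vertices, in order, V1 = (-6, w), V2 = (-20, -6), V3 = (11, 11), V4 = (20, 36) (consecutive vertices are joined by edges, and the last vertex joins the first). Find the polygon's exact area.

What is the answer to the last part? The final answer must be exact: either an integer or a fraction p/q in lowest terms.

497

Stage 1: 3220 = 2^2 * 5 * 7 * 23; sigma = (1 + 2 + 4) * (1 + 5) * (1 + 7) * (1 + 23) = 7 * 6 * 8 * 24 = 8064; answer 8064
Stage 2: R1 = 8064; w = 18; cross terms: (-6*-6 - -20*18)=396, (-20*11 - 11*-6)=-154, (11*36 - 20*11)=176, (20*18 - -6*36)=576; twice the area = |994| = 994; area = 497; answer 497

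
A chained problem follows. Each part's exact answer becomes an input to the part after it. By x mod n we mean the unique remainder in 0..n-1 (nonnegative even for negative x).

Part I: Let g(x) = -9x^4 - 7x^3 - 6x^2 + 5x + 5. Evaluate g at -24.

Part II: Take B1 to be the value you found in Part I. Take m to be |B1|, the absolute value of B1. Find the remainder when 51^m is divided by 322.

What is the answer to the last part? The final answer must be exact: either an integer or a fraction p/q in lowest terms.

247

Part I: -9*(-24)^4 - 7*(-24)^3 - 6*(-24)^2 + 5*(-24)^1 + 5 = (-2985984) + (96768) + (-3456) + (-120) + (5) = -2892787; answer -2892787
Part II: B1 = -2892787; m = 2892787; squarings mod 322: 51^1=51, 51^2=25, 51^4=303, 51^8=39, 51^16=233, 51^32=193, 51^64=219, 51^128=305, 51^256=289, 51^512=123, 51^1024=317, 51^2048=25, 51^4096=303, 51^8192=39, 51^16384=233, 51^32768=193, 51^65536=219, 51^131072=305, 51^262144=289, 51^524288=123, 51^1048576=317, 51^2097152=25; 51^2892787 = 51^1 * 51^2 * 51^16 * 51^32 * 51^64 * 51^128 * 51^256 * 51^512 * 51^8192 * 51^262144 * 51^524288 * 51^2097152 = 247 (mod 322); answer 247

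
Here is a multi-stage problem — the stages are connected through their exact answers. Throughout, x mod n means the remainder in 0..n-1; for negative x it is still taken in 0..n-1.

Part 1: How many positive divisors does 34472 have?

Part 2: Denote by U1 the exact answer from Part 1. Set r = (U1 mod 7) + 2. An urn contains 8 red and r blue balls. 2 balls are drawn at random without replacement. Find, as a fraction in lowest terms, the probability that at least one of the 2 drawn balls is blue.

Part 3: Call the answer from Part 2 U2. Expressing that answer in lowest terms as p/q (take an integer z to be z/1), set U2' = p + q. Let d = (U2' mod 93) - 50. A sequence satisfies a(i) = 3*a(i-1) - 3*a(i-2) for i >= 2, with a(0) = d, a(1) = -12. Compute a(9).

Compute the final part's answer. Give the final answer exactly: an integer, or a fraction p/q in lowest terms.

Part 1: 34472 = 2^3 * 31 * 139; number of divisors = (3+1) * (1+1) * (1+1) = 16; answer 16
Part 2: U1 = 16; r = 4; total draws C(12,2) = 66; complement C(8,2) = 28; favorable 66 - 28 = 38; P = 19/33; answer 19/33
Part 3: U2 = 19/33; threaded value p + q = 52; d = 2; a(2) = 3*(-12) - 3*(2) = -42; iterating: a(2)=-42, a(3)=-90, a(4)=-144, a(5)=-162, a(6)=-54, a(7)=324, a(8)=1134, a(9)=2430; answer 2430

2430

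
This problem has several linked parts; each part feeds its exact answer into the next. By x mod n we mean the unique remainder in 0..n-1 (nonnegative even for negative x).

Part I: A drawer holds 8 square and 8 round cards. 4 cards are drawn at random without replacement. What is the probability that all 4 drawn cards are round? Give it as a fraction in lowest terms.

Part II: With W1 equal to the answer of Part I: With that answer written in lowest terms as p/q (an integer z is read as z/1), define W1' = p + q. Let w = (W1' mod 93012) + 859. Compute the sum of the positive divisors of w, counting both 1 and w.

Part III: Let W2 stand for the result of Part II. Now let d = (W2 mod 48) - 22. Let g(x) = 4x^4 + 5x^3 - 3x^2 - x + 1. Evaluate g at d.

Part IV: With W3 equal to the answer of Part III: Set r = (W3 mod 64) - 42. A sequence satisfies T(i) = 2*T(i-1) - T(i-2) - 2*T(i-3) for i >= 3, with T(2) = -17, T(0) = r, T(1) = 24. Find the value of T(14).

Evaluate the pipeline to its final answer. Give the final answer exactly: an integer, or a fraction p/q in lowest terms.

-44769

Part I: total draws C(16,4) = 1820; favorable C(8,4) = 70; P = 1/26; answer 1/26
Part II: W1 = 1/26; threaded value p + q = 27; w = 886; 886 = 2 * 443; sigma = (1 + 2) * (1 + 443) = 3 * 444 = 1332; answer 1332
Part III: W2 = 1332; d = 14; 4*(14)^4 + 5*(14)^3 - 3*(14)^2 - 1*(14)^1 + 1 = (153664) + (13720) + (-588) + (-14) + (1) = 166783; answer 166783
Part IV: W3 = 166783; r = 21; T(3) = 2*(-17) - 1*(24) - 2*(21) = -100; iterating: T(3)=-100, T(4)=-231, T(5)=-328, T(6)=-225, T(7)=340, T(8)=1561, T(9)=3232, T(10)=4223, T(11)=2092, T(12)=-6503, T(13)=-23544, T(14)=-44769; answer -44769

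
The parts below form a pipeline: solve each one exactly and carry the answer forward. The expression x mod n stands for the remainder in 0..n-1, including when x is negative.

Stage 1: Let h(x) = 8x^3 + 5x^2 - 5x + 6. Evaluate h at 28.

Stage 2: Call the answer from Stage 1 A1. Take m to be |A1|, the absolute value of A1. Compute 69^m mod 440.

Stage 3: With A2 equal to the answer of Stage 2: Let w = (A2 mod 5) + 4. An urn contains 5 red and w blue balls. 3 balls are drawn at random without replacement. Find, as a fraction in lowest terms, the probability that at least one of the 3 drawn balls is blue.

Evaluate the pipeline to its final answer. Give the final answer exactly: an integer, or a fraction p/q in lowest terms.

11/12

Stage 1: 8*(28)^3 + 5*(28)^2 - 5*(28)^1 + 6 = (175616) + (3920) + (-140) + (6) = 179402; answer 179402
Stage 2: A1 = 179402; m = 179402; squarings mod 440: 69^1=69, 69^2=361, 69^4=81, 69^8=401, 69^16=201, 69^32=361, 69^64=81, 69^128=401, 69^256=201, 69^512=361, 69^1024=81, 69^2048=401, 69^4096=201, 69^8192=361, 69^16384=81, 69^32768=401, 69^65536=201, 69^131072=361; 69^179402 = 69^2 * 69^8 * 69^64 * 69^128 * 69^1024 * 69^2048 * 69^4096 * 69^8192 * 69^32768 * 69^131072 = 361 (mod 440); answer 361
Stage 3: A2 = 361; w = 5; total draws C(10,3) = 120; complement C(5,3) = 10; favorable 120 - 10 = 110; P = 11/12; answer 11/12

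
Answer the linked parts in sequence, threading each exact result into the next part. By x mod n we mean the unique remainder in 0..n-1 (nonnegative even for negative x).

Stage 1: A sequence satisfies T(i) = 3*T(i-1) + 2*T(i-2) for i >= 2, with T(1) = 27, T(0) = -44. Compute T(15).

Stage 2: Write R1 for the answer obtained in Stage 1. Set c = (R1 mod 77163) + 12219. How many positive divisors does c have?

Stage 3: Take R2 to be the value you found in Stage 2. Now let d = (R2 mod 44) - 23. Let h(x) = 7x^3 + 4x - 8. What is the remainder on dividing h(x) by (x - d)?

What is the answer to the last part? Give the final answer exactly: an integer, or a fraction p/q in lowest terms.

Stage 1: T(2) = 3*(27) + 2*(-44) = -7; iterating: T(2)=-7, T(3)=33, T(4)=85, T(5)=321, T(6)=1133, T(7)=4041, T(8)=14389, T(9)=51249, T(10)=182525, T(11)=650073, T(12)=2315269, T(13)=8245953, T(14)=29368397, T(15)=104597097; answer 104597097
Stage 2: R1 = 104597097; c = 53451; 53451 = 3^2 * 5939; number of divisors = (2+1) * (1+1) = 6; answer 6
Stage 3: R2 = 6; d = -17; remainder = value at the root: 7*(-17)^3 + 4*(-17)^1 - 8 = (-34391) + (-68) + (-8) = -34467; answer -34467

-34467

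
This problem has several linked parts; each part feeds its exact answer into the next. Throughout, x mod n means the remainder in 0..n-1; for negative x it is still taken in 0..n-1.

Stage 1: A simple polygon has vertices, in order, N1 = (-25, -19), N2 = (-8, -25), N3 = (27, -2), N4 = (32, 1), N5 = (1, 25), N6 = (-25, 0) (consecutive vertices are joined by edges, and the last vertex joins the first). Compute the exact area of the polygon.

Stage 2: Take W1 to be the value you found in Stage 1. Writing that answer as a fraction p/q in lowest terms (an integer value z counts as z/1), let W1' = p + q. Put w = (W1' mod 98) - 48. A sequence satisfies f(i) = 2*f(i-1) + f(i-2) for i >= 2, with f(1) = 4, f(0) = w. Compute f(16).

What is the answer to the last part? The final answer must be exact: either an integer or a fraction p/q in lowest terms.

-5527622

Stage 1: cross terms: (-25*-25 - -8*-19)=473, (-8*-2 - 27*-25)=691, (27*1 - 32*-2)=91, (32*25 - 1*1)=799, (1*0 - -25*25)=625, (-25*-19 - -25*0)=475; twice the area = |3154| = 3154; area = 1577; answer 1577
Stage 2: W1 = 1577; threaded value p + q = 1578; w = -38; f(2) = 2*(4) + 1*(-38) = -30; iterating: f(2)=-30, f(3)=-56, f(4)=-142, f(5)=-340, f(6)=-822, f(7)=-1984, f(8)=-4790, f(9)=-11564, f(10)=-27918, f(11)=-67400, f(12)=-162718, f(13)=-392836, f(14)=-948390, f(15)=-2289616, f(16)=-5527622; answer -5527622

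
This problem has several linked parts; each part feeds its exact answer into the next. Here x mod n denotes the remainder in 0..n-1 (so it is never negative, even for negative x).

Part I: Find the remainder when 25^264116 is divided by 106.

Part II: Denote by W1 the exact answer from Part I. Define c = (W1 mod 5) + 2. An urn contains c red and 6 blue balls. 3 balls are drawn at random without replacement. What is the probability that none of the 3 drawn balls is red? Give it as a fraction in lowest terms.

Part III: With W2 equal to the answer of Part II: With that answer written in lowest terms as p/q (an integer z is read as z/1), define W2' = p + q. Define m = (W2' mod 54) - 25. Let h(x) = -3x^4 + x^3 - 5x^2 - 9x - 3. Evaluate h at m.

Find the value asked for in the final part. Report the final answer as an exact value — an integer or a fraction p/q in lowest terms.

-61311

Part I: squarings mod 106: 25^1=25, 25^2=95, 25^4=15, 25^8=13, 25^16=63, 25^32=47, 25^64=89, 25^128=77, 25^256=99, 25^512=49, 25^1024=69, 25^2048=97, 25^4096=81, 25^8192=95, 25^16384=15, 25^32768=13, 25^65536=63, 25^131072=47, 25^262144=89; 25^264116 = 25^4 * 25^16 * 25^32 * 25^128 * 25^256 * 25^512 * 25^1024 * 25^262144 = 13 (mod 106); answer 13
Part II: W1 = 13; c = 5; total draws C(11,3) = 165; favorable C(6,3) = 20; P = 4/33; answer 4/33
Part III: W2 = 4/33; threaded value p + q = 37; m = 12; -3*(12)^4 + 1*(12)^3 - 5*(12)^2 - 9*(12)^1 - 3 = (-62208) + (1728) + (-720) + (-108) + (-3) = -61311; answer -61311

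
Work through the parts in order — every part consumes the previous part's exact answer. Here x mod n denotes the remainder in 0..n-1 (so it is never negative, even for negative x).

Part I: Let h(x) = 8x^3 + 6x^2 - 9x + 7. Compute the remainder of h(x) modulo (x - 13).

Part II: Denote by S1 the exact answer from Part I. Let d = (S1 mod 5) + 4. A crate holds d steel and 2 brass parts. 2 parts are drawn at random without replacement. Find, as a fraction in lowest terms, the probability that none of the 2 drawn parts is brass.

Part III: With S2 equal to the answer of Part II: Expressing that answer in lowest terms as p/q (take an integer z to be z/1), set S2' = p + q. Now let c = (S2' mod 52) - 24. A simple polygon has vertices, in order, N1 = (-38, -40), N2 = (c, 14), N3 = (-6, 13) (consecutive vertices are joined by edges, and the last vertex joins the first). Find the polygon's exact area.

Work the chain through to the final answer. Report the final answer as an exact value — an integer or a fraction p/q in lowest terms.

Part I: remainder = value at the root: 8*(13)^3 + 6*(13)^2 - 9*(13)^1 + 7 = (17576) + (1014) + (-117) + (7) = 18480; answer 18480
Part II: S1 = 18480; d = 4; total draws C(6,2) = 15; favorable C(4,2) = 6; P = 2/5; answer 2/5
Part III: S2 = 2/5; threaded value p + q = 7; c = -17; cross terms: (-38*14 - -17*-40)=-1212, (-17*13 - -6*14)=-137, (-6*-40 - -38*13)=734; twice the area = |-615| = 615; area = 615/2; answer 615/2

615/2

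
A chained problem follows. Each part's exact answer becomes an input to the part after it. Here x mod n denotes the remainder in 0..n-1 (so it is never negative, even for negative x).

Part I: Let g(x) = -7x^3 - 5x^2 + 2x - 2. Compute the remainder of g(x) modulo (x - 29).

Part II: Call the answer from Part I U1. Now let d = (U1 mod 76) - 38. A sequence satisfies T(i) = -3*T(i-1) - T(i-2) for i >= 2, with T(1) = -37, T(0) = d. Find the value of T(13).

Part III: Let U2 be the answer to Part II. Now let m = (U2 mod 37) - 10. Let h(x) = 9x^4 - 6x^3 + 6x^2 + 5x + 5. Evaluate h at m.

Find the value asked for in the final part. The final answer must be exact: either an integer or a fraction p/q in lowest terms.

124569

Part I: remainder = value at the root: -7*(29)^3 - 5*(29)^2 + 2*(29)^1 - 2 = (-170723) + (-4205) + (58) + (-2) = -174872; answer -174872
Part II: U1 = -174872; d = -34; T(2) = -3*(-37) - 1*(-34) = 145; iterating: T(2)=145, T(3)=-398, T(4)=1049, T(5)=-2749, T(6)=7198, T(7)=-18845, T(8)=49337, T(9)=-129166, T(10)=338161, T(11)=-885317, T(12)=2317790, T(13)=-6068053; answer -6068053
Part III: U2 = -6068053; m = 11; 9*(11)^4 - 6*(11)^3 + 6*(11)^2 + 5*(11)^1 + 5 = (131769) + (-7986) + (726) + (55) + (5) = 124569; answer 124569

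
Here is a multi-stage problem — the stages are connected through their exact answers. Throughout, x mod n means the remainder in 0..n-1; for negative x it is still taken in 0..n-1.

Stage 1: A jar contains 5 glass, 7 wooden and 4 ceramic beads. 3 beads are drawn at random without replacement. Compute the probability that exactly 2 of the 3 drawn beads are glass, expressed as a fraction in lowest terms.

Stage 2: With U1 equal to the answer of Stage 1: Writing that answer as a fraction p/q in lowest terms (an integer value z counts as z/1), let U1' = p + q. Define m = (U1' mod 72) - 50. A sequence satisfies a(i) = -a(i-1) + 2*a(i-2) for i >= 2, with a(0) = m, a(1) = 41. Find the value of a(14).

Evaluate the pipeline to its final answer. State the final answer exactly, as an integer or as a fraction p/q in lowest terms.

-131047

Stage 1: total draws C(16,3) = 560; favorable C(5,2)*C(11,1) = 110; P = 11/56; answer 11/56
Stage 2: U1 = 11/56; threaded value p + q = 67; m = 17; a(2) = -1*(41) + 2*(17) = -7; iterating: a(2)=-7, a(3)=89, a(4)=-103, a(5)=281, a(6)=-487, a(7)=1049, a(8)=-2023, a(9)=4121, a(10)=-8167, a(11)=16409, a(12)=-32743, a(13)=65561, a(14)=-131047; answer -131047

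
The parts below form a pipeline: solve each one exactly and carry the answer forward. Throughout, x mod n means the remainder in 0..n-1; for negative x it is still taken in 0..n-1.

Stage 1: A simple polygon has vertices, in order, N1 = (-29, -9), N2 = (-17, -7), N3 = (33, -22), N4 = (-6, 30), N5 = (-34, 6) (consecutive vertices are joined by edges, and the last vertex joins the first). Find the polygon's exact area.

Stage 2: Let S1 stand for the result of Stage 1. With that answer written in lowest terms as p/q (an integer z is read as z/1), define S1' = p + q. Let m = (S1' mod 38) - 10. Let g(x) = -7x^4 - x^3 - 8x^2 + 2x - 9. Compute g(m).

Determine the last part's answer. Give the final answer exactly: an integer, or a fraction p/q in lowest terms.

-4699

Stage 1: cross terms: (-29*-7 - -17*-9)=50, (-17*-22 - 33*-7)=605, (33*30 - -6*-22)=858, (-6*6 - -34*30)=984, (-34*-9 - -29*6)=480; twice the area = |2977| = 2977; area = 2977/2; answer 2977/2
Stage 2: S1 = 2977/2; threaded value p + q = 2979; m = 5; -7*(5)^4 - 1*(5)^3 - 8*(5)^2 + 2*(5)^1 - 9 = (-4375) + (-125) + (-200) + (10) + (-9) = -4699; answer -4699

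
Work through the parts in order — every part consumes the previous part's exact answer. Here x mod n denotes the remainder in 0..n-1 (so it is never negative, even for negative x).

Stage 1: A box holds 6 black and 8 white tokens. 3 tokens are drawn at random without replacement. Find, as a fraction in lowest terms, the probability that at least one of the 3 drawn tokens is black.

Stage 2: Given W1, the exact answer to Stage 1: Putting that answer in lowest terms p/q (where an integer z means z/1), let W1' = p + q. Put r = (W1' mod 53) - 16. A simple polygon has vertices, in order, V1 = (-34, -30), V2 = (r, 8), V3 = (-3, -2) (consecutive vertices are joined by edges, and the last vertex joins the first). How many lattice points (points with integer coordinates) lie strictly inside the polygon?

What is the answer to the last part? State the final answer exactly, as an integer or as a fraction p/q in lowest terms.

0

Stage 1: total draws C(14,3) = 364; complement C(8,3) = 56; favorable 364 - 56 = 308; P = 11/13; answer 11/13
Stage 2: W1 = 11/13; threaded value p + q = 24; r = 8; cross terms: (-34*8 - 8*-30)=-32, (8*-2 - -3*8)=8, (-3*-30 - -34*-2)=22; twice the area = |-2| = 2; area = 1; boundary points = 2 + 1 + 1 = 4; strictly interior points = area - boundary/2 + 1 = 0; answer 0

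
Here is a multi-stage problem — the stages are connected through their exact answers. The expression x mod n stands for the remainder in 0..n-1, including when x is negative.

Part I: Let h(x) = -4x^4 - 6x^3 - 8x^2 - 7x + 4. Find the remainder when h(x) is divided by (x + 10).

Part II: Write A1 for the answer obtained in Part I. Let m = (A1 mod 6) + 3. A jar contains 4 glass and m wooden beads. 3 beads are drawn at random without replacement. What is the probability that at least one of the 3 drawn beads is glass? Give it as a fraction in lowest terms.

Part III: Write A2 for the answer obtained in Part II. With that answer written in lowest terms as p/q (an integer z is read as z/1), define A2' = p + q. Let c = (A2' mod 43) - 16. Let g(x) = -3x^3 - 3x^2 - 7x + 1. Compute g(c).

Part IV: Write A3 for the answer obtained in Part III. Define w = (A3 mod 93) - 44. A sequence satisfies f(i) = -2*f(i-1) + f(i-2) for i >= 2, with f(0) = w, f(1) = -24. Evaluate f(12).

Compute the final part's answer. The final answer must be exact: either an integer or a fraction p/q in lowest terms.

Part I: remainder = value at the root: -4*(-10)^4 - 6*(-10)^3 - 8*(-10)^2 - 7*(-10)^1 + 4 = (-40000) + (6000) + (-800) + (70) + (4) = -34726; answer -34726
Part II: A1 = -34726; m = 5; total draws C(9,3) = 84; complement C(5,3) = 10; favorable 84 - 10 = 74; P = 37/42; answer 37/42
Part III: A2 = 37/42; threaded value p + q = 79; c = 20; -3*(20)^3 - 3*(20)^2 - 7*(20)^1 + 1 = (-24000) + (-1200) + (-140) + (1) = -25339; answer -25339
Part IV: A3 = -25339; w = 6; f(2) = -2*(-24) + 1*(6) = 54; iterating: f(2)=54, f(3)=-132, f(4)=318, f(5)=-768, f(6)=1854, f(7)=-4476, f(8)=10806, f(9)=-26088, f(10)=62982, f(11)=-152052, f(12)=367086; answer 367086

367086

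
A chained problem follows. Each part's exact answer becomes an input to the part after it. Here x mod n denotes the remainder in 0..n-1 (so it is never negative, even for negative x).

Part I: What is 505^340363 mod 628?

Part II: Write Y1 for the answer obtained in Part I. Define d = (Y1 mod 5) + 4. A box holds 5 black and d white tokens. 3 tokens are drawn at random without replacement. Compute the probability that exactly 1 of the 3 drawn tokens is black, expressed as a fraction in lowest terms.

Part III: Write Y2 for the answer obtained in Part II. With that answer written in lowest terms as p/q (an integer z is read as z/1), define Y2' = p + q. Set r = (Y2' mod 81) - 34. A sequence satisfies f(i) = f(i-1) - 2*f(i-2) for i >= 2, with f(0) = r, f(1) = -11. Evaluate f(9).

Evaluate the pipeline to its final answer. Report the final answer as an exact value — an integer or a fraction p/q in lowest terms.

85

Part I: squarings mod 628: 505^1=505, 505^2=57, 505^4=109, 505^8=577, 505^16=89, 505^32=385, 505^64=17, 505^128=289, 505^256=625, 505^512=9, 505^1024=81, 505^2048=281, 505^4096=461, 505^8192=257, 505^16384=109, 505^32768=577, 505^65536=89, 505^131072=385, 505^262144=17; 505^340363 = 505^1 * 505^2 * 505^8 * 505^128 * 505^256 * 505^4096 * 505^8192 * 505^65536 * 505^262144 = 401 (mod 628); answer 401
Part II: Y1 = 401; d = 5; total draws C(10,3) = 120; favorable C(5,1)*C(5,2) = 50; P = 5/12; answer 5/12
Part III: Y2 = 5/12; threaded value p + q = 17; r = -17; f(2) = 1*(-11) - 2*(-17) = 23; iterating: f(2)=23, f(3)=45, f(4)=-1, f(5)=-91, f(6)=-89, f(7)=93, f(8)=271, f(9)=85; answer 85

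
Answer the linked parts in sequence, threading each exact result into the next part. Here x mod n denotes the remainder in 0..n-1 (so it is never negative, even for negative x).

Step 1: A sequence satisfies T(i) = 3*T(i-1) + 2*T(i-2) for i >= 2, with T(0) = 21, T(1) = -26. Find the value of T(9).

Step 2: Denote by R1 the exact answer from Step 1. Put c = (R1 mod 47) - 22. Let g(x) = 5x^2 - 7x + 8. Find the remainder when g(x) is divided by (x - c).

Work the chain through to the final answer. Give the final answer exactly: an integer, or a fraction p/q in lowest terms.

Step 1: T(2) = 3*(-26) + 2*(21) = -36; iterating: T(2)=-36, T(3)=-160, T(4)=-552, T(5)=-1976, T(6)=-7032, T(7)=-25048, T(8)=-89208, T(9)=-317720; answer -317720
Step 2: R1 = -317720; c = -22; remainder = value at the root: 5*(-22)^2 - 7*(-22)^1 + 8 = (2420) + (154) + (8) = 2582; answer 2582

2582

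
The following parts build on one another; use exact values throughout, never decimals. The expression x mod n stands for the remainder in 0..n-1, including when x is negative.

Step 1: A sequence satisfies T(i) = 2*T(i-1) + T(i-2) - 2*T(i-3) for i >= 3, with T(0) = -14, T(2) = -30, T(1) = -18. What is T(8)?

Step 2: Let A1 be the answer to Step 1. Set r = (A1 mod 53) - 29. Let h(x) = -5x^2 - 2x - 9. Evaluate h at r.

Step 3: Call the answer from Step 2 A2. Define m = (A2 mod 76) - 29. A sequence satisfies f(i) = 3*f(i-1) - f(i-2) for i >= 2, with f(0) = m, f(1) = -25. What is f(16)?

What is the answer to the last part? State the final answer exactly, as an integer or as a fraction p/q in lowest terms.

Step 1: T(3) = 2*(-30) + 1*(-18) - 2*(-14) = -50; iterating: T(3)=-50, T(4)=-94, T(5)=-178, T(6)=-350, T(7)=-690, T(8)=-1374; answer -1374
Step 2: A1 = -1374; r = -25; -5*(-25)^2 - 2*(-25)^1 - 9 = (-3125) + (50) + (-9) = -3084; answer -3084
Step 3: A2 = -3084; m = 3; f(2) = 3*(-25) - 1*(3) = -78; iterating: f(2)=-78, f(3)=-209, f(4)=-549, f(5)=-1438, f(6)=-3765, f(7)=-9857, f(8)=-25806, f(9)=-67561, f(10)=-176877, f(11)=-463070, f(12)=-1212333, f(13)=-3173929, f(14)=-8309454, f(15)=-21754433, f(16)=-56953845; answer -56953845

-56953845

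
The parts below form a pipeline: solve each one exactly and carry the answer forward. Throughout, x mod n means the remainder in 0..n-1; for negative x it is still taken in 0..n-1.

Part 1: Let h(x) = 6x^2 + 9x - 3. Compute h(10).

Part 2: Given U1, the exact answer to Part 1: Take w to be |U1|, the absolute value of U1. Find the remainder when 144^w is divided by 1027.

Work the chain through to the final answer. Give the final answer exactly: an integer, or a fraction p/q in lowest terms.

Part 1: 6*(10)^2 + 9*(10)^1 - 3 = (600) + (90) + (-3) = 687; answer 687
Part 2: U1 = 687; w = 687; squarings mod 1027: 144^1=144, 144^2=196, 144^4=417, 144^8=326, 144^16=495, 144^32=599, 144^64=378, 144^128=131, 144^256=729, 144^512=482; 144^687 = 144^1 * 144^2 * 144^4 * 144^8 * 144^32 * 144^128 * 144^512 = 131 (mod 1027); answer 131

131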